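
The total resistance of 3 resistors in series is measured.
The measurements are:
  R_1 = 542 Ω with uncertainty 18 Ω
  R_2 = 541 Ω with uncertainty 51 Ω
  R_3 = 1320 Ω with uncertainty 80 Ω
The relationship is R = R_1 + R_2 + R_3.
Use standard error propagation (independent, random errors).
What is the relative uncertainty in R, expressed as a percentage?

4.02%

For a sum/difference, combine absolute errors in quadrature:
  (δR_1)² = 324;  (δR_2)² = 2600;  (δR_3)² = 6400
δR = √(9320) = 96.6 Ω
R = 2400 Ω, so δR/R = 96.6/2400 = 0.0402.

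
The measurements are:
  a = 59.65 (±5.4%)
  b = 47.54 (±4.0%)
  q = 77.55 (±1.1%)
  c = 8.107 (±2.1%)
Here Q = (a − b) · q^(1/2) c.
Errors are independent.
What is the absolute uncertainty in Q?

Let u = a − b = 12.11. δu = √(δa² + δb²) = √(10.4 + 3.62) = 3.74, so δu/u = 0.309.
Q is then a monomial in u, q, c:
δQ/Q = √((δu/u)² + (½·δq/q)² + (1·δc/c)²) = √(0.0954 + 3.03e-05 + 0.000441) = 0.310
Q = 864.6, so δQ = 0.310 × 864.6 = 268.

268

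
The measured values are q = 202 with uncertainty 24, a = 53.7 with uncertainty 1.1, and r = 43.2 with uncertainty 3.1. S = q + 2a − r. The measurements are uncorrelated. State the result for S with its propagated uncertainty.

Sums and differences: (δS)² = Σ (cᵢ δxᵢ)².
  (δq)² = 576;  (2·δa)² = 4.84;  (δr)² = 9.61
δS = √(590) = 24.3
S = 266.

266 ± 24.3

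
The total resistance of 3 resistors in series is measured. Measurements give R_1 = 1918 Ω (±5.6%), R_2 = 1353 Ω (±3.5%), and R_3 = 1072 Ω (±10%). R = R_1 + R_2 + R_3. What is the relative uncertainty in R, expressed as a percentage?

3.66%

Each term contributes (cᵢ δxᵢ)² to (δR)²:
  (δR_1)² = 11500;  (δR_2)² = 2240;  (δR_3)² = 11500
δR = √(25300) = 159 Ω
R = 4343 Ω, so δR/R = 159/4343 = 0.0366.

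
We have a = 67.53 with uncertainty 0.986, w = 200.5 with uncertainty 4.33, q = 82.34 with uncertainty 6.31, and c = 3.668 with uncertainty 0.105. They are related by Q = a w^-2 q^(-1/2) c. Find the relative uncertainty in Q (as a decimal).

Since Q is a product/quotient, work with relative uncertainties:
  (1·δa/a)² = (1×0.0146)² = 0.000213;  (-2·δw/w)² = (-2×0.0216)² = 0.00187;  (−½·δq/q)² = (-0.5×0.0766)² = 0.00147;  (1·δc/c)² = (1×0.0286)² = 0.000819
δQ/Q = √(0.00437) = 0.0661

0.0661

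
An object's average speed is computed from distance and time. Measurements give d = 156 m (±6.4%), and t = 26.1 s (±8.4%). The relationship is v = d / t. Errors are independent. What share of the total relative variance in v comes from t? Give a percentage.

63.3%

(δv/v)² = (1·δd/d)² + (-1·δt/t)²
  d term: (1×0.0640)² = 0.00410
  t term: (-1×0.0840)² = 0.00706
Total = 0.0112. Share from t = 0.00706/0.0112 = 0.633.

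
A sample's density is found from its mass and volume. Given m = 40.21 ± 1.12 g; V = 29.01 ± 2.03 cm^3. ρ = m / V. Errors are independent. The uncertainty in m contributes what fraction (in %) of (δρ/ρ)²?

(δρ/ρ)² = (1·δm/m)² + (-1·δV/V)²
  m term: (1×0.0279)² = 0.000776
  V term: (-1×0.0700)² = 0.00490
Total = 0.00567. Share from m = 0.000776/0.00567 = 0.137.

13.7%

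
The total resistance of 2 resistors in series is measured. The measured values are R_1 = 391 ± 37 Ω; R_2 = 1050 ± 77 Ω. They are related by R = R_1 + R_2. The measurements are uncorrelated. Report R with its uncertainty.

1440 ± 85.4 Ω

Absolute uncertainties add in quadrature for a linear combination:
  (δR_1)² = 1370;  (δR_2)² = 5930
δR = √(7300) = 85.4 Ω
R = 1440 Ω.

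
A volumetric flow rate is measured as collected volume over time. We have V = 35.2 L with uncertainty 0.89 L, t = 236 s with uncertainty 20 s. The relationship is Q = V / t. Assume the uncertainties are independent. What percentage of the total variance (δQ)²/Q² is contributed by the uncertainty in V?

8.17%

(δQ/Q)² = (1·δV/V)² + (-1·δt/t)²
  V term: (1×0.0253)² = 0.000639
  t term: (-1×0.0847)² = 0.00718
Total = 0.00782. Share from V = 0.000639/0.00782 = 0.0817.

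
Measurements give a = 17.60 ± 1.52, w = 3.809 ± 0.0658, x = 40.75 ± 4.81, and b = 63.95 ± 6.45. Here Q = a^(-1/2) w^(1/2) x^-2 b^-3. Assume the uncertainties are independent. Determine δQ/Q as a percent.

Since Q is a product/quotient, work with relative uncertainties:
  (−½·δa/a)² = (-0.5×0.0864)² = 0.00186;  (½·δw/w)² = (0.5×0.0173)² = 7.46e-05;  (-2·δx/x)² = (-2×0.118)² = 0.0557;  (-3·δb/b)² = (-3×0.101)² = 0.0916
δQ/Q = √(0.149) = 0.386

38.6%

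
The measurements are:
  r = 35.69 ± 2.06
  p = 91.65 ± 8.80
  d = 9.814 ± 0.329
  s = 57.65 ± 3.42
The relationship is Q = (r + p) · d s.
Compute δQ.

7090

Let u = r + p = 127.3. δu = √(δr² + δp²) = √(4.24 + 77.4) = 9.04, so δu/u = 0.0710.
Q is then a monomial in u, d, s:
δQ/Q = √((δu/u)² + (1·δd/d)² + (1·δs/s)²) = √(0.00504 + 0.00112 + 0.00352) = 0.0984
Q = 72050, so δQ = 0.0984 × 72050 = 7090.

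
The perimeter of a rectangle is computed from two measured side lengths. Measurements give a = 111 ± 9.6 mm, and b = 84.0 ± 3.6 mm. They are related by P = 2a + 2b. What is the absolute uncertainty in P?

20.5 mm

P is a linear combination, so absolute uncertainties add in quadrature:
  (2·δa)² = 369;  (2·δb)² = 51.8
δP = √(420) = 20.5 mm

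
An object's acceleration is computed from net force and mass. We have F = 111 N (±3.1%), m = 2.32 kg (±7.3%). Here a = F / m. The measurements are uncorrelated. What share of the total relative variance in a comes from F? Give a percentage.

15.3%

(δa/a)² = (1·δF/F)² + (-1·δm/m)²
  F term: (1×0.0310)² = 0.000961
  m term: (-1×0.0730)² = 0.00533
Total = 0.00629. Share from F = 0.000961/0.00629 = 0.153.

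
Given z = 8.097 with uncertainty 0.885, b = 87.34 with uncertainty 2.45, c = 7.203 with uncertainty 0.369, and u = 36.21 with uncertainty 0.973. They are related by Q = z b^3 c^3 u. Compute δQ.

1.52e+10

Q is a product of powers, so relative uncertainties combine in quadrature:
  (1·δz/z)² = (1×0.109)² = 0.0119;  (3·δb/b)² = (3×0.0281)² = 0.00708;  (3·δc/c)² = (3×0.0512)² = 0.0236;  (1·δu/u)² = (1×0.0269)² = 0.000722
δQ/Q = √(0.0434) = 0.208
Q = 7.3e+10, so δQ = 0.208 × 7.3e+10 = 1.52e+10.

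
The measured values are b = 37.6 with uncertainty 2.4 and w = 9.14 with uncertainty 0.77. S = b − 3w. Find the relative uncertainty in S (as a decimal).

Sums and differences: (δS)² = Σ (cᵢ δxᵢ)².
  (δb)² = 5.76;  (3·δw)² = 5.34
δS = √(11.1) = 3.33
S = 10.2, so δS/S = 3.33/10.2 = 0.327.

0.327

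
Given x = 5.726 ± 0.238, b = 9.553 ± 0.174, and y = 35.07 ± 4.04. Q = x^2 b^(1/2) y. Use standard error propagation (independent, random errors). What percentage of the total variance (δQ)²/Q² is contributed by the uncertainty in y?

65.5%

(δQ/Q)² = (2·δx/x)² + (½·δb/b)² + (1·δy/y)²
  x term: (2×0.0416)² = 0.00691
  b term: (0.5×0.0182)² = 8.29e-05
  y term: (1×0.115)² = 0.0133
Total = 0.0203. Share from y = 0.0133/0.0203 = 0.655.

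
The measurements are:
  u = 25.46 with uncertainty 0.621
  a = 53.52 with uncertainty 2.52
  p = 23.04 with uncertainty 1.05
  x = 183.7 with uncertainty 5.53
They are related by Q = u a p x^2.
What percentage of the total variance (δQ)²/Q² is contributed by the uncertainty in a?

(δQ/Q)² = (1·δu/u)² + (1·δa/a)² + (1·δp/p)² + (2·δx/x)²
  u term: (1×0.0244)² = 0.000595
  a term: (1×0.0471)² = 0.00222
  p term: (1×0.0456)² = 0.00208
  x term: (2×0.0301)² = 0.00362
Total = 0.00851. Share from a = 0.00222/0.00851 = 0.260.

26.0%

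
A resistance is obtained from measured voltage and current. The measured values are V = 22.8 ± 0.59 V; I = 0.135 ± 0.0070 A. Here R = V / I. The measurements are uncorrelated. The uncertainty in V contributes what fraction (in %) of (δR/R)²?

(δR/R)² = (1·δV/V)² + (-1·δI/I)²
  V term: (1×0.0259)² = 0.000670
  I term: (-1×0.0519)² = 0.00269
Total = 0.00336. Share from V = 0.000670/0.00336 = 0.199.

19.9%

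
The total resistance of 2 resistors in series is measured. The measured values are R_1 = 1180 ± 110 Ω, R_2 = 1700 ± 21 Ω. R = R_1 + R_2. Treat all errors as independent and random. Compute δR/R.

Absolute uncertainties add in quadrature for a linear combination:
  (δR_1)² = 12100;  (δR_2)² = 441
δR = √(12500) = 112 Ω
R = 2880 Ω, so δR/R = 112/2880 = 0.0389.

0.0389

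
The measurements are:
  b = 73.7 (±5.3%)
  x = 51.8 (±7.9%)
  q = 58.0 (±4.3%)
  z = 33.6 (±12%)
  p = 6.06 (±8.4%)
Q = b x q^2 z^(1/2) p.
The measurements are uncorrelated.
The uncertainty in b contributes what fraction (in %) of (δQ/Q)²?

10.4%

(δQ/Q)² = (1·δb/b)² + (1·δx/x)² + (2·δq/q)² + (½·δz/z)² + (1·δp/p)²
  b term: (1×0.0530)² = 0.00281
  x term: (1×0.0790)² = 0.00624
  q term: (2×0.0430)² = 0.00740
  z term: (0.5×0.120)² = 0.00360
  p term: (1×0.0840)² = 0.00706
Total = 0.0271. Share from b = 0.00281/0.0271 = 0.104.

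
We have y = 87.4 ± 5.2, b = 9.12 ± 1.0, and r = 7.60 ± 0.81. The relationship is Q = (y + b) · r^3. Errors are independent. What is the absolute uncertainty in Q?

13700

Let u = y + b = 96.5. δu = √(δy² + δb²) = √(27.0 + 1.00) = 5.30, so δu/u = 0.0549.
Q is then a monomial in u, r:
δQ/Q = √((δu/u)² + (3·δr/r)²) = √(0.00301 + 0.102) = 0.324
Q = 42400, so δQ = 0.324 × 42400 = 13700.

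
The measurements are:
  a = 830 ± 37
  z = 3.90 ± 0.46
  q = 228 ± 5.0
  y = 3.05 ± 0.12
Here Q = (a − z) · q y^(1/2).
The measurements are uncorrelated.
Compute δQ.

17600

Let u = a − z = 826. δu = √(δa² + δz²) = √(1370 + 0.212) = 37.0, so δu/u = 0.0448.
Q is then a monomial in u, q, y:
δQ/Q = √((δu/u)² + (1·δq/q)² + (½·δy/y)²) = √(0.00201 + 0.000481 + 0.000387) = 0.0536
Q = 3.29e+05, so δQ = 0.0536 × 3.29e+05 = 17600.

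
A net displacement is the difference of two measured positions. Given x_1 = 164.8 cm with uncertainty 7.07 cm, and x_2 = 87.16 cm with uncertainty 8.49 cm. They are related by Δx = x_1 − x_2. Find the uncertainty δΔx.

11.0 cm

For a sum/difference, combine absolute errors in quadrature:
  (δx_1)² = 50.0;  (δx_2)² = 72.1
δΔx = √(122) = 11.0 cm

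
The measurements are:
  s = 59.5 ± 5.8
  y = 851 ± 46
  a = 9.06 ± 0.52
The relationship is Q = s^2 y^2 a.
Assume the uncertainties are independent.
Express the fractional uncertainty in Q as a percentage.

Products/powers → add relative errors in quadrature, weighted by exponent:
  (2·δs/s)² = (2×0.0975)² = 0.0380;  (2·δy/y)² = (2×0.0541)² = 0.0117;  (1·δa/a)² = (1×0.0574)² = 0.00329
δQ/Q = √(0.0530) = 0.230

23.0%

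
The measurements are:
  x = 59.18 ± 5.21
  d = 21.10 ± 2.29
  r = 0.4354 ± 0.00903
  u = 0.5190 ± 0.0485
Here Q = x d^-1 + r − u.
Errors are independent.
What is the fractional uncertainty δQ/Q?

Let p = x·d^-1 = 2.805. δp/p = √((1·δx/x)² + (-1·δd/d)²) = √(0.00775 + 0.0118) = 0.140, so δp = 0.392.
Q = p + r − u: δQ = √(δp² + δr² + δu²) = √(0.154 + 8.15e-05 + 0.00235) = 0.395
Q = 2.721, so δQ/Q = 0.395/2.721 = 0.145.

0.145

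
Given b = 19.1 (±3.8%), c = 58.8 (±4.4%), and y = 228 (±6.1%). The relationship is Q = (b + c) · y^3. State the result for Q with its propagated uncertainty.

Let u = b + c = 77.9. δu = √(δb² + δc²) = √(0.527 + 6.69) = 2.69, so δu/u = 0.0345.
Q is then a monomial in u, y:
δQ/Q = √((δu/u)² + (3·δy/y)²) = √(0.00119 + 0.0335) = 0.186
Q = 9.23e+08, so δQ = 0.186 × 9.23e+08 = 1.72e+08.

(9.23 ± 1.72) × 10^8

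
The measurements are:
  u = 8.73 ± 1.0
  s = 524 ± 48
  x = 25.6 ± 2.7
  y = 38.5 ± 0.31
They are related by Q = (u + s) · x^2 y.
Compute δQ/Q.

Let w = u + s = 533. δw = √(δu² + δs²) = √(1.00 + 2300) = 48.0, so δw/w = 0.0901.
Q is then a monomial in w, x, y:
δQ/Q = √((δw/w)² + (2·δx/x)² + (1·δy/y)²) = √(0.00812 + 0.0445 + 6.48e-05) = 0.230

0.230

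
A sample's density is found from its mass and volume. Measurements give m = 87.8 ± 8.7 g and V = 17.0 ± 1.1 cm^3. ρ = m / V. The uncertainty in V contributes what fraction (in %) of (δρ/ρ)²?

(δρ/ρ)² = (1·δm/m)² + (-1·δV/V)²
  m term: (1×0.0991)² = 0.00982
  V term: (-1×0.0647)² = 0.00419
Total = 0.0140. Share from V = 0.00419/0.0140 = 0.299.

29.9%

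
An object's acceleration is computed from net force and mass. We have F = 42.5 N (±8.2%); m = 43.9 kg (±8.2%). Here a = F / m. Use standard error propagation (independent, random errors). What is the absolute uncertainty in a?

0.112 m/s^2

Since a is a product/quotient, work with relative uncertainties:
  (1·δF/F)² = (1×0.0820)² = 0.00672;  (-1·δm/m)² = (-1×0.0820)² = 0.00672
δa/a = √(0.0134) = 0.116
a = 0.968 m/s^2, so δa = 0.116 × 0.968 = 0.112 m/s^2.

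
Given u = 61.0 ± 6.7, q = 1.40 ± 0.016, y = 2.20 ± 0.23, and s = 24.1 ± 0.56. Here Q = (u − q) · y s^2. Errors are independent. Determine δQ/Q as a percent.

16.0%

Let w = u − q = 59.6. δw = √(δu² + δq²) = √(44.9 + 0.000256) = 6.70, so δw/w = 0.112.
Q is then a monomial in w, y, s:
δQ/Q = √((δw/w)² + (1·δy/y)² + (2·δs/s)²) = √(0.0126 + 0.0109 + 0.00216) = 0.160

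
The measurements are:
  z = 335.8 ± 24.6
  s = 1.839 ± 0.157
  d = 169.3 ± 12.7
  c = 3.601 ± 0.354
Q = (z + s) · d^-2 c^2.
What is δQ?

Let u = z + s = 337.6. δu = √(δz² + δs²) = √(605 + 0.0246) = 24.6, so δu/u = 0.0729.
Q is then a monomial in u, d, c:
δQ/Q = √((δu/u)² + (-2·δd/d)² + (2·δc/c)²) = √(0.00531 + 0.0225 + 0.0387) = 0.258
Q = 0.1528, so δQ = 0.258 × 0.1528 = 0.0394.

0.0394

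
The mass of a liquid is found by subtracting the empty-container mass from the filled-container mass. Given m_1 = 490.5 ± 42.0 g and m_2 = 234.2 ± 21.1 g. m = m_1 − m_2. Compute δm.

47.0 g

For a sum/difference, combine absolute errors in quadrature:
  (δm_1)² = 1760;  (δm_2)² = 445
δm = √(2210) = 47.0 g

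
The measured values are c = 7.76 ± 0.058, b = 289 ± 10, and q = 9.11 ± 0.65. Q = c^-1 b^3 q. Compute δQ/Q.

0.126

Since Q is a product/quotient, work with relative uncertainties:
  (-1·δc/c)² = (-1×0.00747)² = 5.59e-05;  (3·δb/b)² = (3×0.0346)² = 0.0108;  (1·δq/q)² = (1×0.0714)² = 0.00509
δQ/Q = √(0.0159) = 0.126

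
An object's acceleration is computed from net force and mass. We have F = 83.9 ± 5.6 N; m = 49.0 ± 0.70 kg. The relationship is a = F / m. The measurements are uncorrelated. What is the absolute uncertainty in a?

0.117 m/s^2

Since a is a product/quotient, work with relative uncertainties:
  (1·δF/F)² = (1×0.0667)² = 0.00446;  (-1·δm/m)² = (-1×0.0143)² = 0.000204
δa/a = √(0.00466) = 0.0683
a = 1.71 m/s^2, so δa = 0.0683 × 1.71 = 0.117 m/s^2.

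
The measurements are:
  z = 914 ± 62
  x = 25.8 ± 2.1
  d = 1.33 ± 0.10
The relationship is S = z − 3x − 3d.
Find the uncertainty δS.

62.3

For a sum/difference, combine absolute errors in quadrature:
  (δz)² = 3840;  (3·δx)² = 39.7;  (3·δd)² = 0.0900
δS = √(3880) = 62.3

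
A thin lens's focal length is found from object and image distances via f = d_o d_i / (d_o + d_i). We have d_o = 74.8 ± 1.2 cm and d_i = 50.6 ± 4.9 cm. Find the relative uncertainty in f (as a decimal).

∂f/∂d_o = (d_i/(d_o+d_i))² = 0.163;  ∂f/∂d_i = (d_o/(d_o+d_i))² = 0.356
δf = √((∂f/∂d_o · δd_o)² + (∂f/∂d_i · δd_i)²) = √(0.0382 + 3.04) = 1.75 cm
f = 30.2 cm, so δf/f = 1.75/30.2 = 0.0581.

0.0581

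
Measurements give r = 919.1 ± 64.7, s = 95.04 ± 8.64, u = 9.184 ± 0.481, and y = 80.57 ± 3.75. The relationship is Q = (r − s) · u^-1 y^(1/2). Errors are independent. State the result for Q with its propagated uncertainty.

Let w = r − s = 824.1. δw = √(δr² + δs²) = √(4190 + 74.6) = 65.3, so δw/w = 0.0792.
Q is then a monomial in w, u, y:
δQ/Q = √((δw/w)² + (-1·δu/u)² + (½·δy/y)²) = √(0.00627 + 0.00274 + 0.000542) = 0.0978
Q = 805.4, so δQ = 0.0978 × 805.4 = 78.7.

805.4 ± 78.7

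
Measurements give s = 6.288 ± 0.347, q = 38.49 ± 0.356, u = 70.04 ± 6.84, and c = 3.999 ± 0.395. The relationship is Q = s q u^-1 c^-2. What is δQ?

0.0491

Q is a product of powers, so relative uncertainties combine in quadrature:
  (1·δs/s)² = (1×0.0552)² = 0.00305;  (1·δq/q)² = (1×0.00925)² = 8.55e-05;  (-1·δu/u)² = (-1×0.0977)² = 0.00954;  (-2·δc/c)² = (-2×0.0988)² = 0.0390
δQ/Q = √(0.0517) = 0.227
Q = 0.2161, so δQ = 0.227 × 0.2161 = 0.0491.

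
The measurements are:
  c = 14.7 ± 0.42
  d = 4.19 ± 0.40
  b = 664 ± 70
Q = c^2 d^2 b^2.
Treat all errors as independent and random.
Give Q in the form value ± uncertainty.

Q is a product of powers, so relative uncertainties combine in quadrature:
  (2·δc/c)² = (2×0.0286)² = 0.00327;  (2·δd/d)² = (2×0.0955)² = 0.0365;  (2·δb/b)² = (2×0.105)² = 0.0445
δQ/Q = √(0.0842) = 0.290
Q = 1.67e+09, so δQ = 0.290 × 1.67e+09 = 4.85e+08.

(1.67 ± 0.485) × 10^9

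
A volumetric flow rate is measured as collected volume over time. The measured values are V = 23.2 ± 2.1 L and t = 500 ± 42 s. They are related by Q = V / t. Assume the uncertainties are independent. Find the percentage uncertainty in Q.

12.3%

For a monomial Q ∝ V, t^-1, fractional errors add in quadrature:
  (1·δV/V)² = (1×0.0905)² = 0.00819;  (-1·δt/t)² = (-1×0.0840)² = 0.00706
δQ/Q = √(0.0152) = 0.123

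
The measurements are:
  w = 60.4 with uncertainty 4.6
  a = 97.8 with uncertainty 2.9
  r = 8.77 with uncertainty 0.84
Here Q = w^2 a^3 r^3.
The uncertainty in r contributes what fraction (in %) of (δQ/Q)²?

(δQ/Q)² = (2·δw/w)² + (3·δa/a)² + (3·δr/r)²
  w term: (2×0.0762)² = 0.0232
  a term: (3×0.0297)² = 0.00791
  r term: (3×0.0958)² = 0.0826
Total = 0.114. Share from r = 0.0826/0.114 = 0.726.

72.6%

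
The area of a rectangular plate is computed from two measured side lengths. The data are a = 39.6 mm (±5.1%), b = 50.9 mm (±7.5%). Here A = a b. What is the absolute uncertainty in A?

183 mm^2

Since A is a product/quotient, work with relative uncertainties:
  (1·δa/a)² = (1×0.0510)² = 0.00260;  (1·δb/b)² = (1×0.0750)² = 0.00562
δA/A = √(0.00823) = 0.0907
A = 2020 mm^2, so δA = 0.0907 × 2020 = 183 mm^2.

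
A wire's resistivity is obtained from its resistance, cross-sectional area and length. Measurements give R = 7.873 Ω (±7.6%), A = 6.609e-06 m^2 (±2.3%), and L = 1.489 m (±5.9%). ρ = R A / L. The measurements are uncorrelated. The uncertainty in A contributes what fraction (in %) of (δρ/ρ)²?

(δρ/ρ)² = (1·δR/R)² + (1·δA/A)² + (-1·δL/L)²
  R term: (1×0.0760)² = 0.00578
  A term: (1×0.0230)² = 0.000529
  L term: (-1×0.0590)² = 0.00348
Total = 0.00979. Share from A = 0.000529/0.00979 = 0.0541.

5.41%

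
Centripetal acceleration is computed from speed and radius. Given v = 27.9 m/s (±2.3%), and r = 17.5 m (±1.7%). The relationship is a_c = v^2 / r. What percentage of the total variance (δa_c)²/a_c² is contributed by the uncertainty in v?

(δa_c/a_c)² = (2·δv/v)² + (-1·δr/r)²
  v term: (2×0.0230)² = 0.00212
  r term: (-1×0.0170)² = 0.000289
Total = 0.00241. Share from v = 0.00212/0.00241 = 0.880.

88.0%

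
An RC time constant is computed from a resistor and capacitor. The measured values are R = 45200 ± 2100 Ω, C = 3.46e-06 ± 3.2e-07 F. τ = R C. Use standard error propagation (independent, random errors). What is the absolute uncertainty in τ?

0.0162 s

Each factor contributes (exponent × relative error)² to (δτ/τ)²:
  (1·δR/R)² = (1×0.0465)² = 0.00216;  (1·δC/C)² = (1×0.0925)² = 0.00855
δτ/τ = √(0.0107) = 0.103
τ = 0.156 s, so δτ = 0.103 × 0.156 = 0.0162 s.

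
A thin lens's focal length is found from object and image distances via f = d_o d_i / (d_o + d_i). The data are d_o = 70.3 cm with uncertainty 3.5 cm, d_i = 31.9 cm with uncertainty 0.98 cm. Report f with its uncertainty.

∂f/∂d_o = (d_i/(d_o+d_i))² = 0.0974;  ∂f/∂d_i = (d_o/(d_o+d_i))² = 0.473
δf = √((∂f/∂d_o · δd_o)² + (∂f/∂d_i · δd_i)²) = √(0.116 + 0.215) = 0.576 cm
f = 21.9 cm.

21.9 ± 0.576 cm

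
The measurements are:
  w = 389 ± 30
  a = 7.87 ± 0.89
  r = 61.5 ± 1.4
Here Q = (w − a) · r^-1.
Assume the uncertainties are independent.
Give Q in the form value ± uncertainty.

6.20 ± 0.508

Let u = w − a = 381. δu = √(δw² + δa²) = √(900 + 0.792) = 30.0, so δu/u = 0.0787.
Q is then a monomial in u, r:
δQ/Q = √((δu/u)² + (-1·δr/r)²) = √(0.00620 + 0.000518) = 0.0820
Q = 6.20, so δQ = 0.0820 × 6.20 = 0.508.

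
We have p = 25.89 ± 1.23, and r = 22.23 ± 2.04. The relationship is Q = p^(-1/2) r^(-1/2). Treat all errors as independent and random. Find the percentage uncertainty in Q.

5.17%

Since Q is a product/quotient, work with relative uncertainties:
  (−½·δp/p)² = (-0.5×0.0475)² = 0.000564;  (−½·δr/r)² = (-0.5×0.0918)² = 0.00211
δQ/Q = √(0.00267) = 0.0517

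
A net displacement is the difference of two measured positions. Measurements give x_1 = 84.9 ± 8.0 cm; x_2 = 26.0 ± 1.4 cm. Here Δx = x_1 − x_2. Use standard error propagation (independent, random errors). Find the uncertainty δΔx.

Absolute uncertainties add in quadrature for a linear combination:
  (δx_1)² = 64.0;  (δx_2)² = 1.96
δΔx = √(66.0) = 8.12 cm

8.12 cm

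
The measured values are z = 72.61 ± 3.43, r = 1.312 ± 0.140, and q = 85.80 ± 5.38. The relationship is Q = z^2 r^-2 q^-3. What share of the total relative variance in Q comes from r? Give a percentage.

50.7%

(δQ/Q)² = (2·δz/z)² + (-2·δr/r)² + (-3·δq/q)²
  z term: (2×0.0472)² = 0.00893
  r term: (-2×0.107)² = 0.0455
  q term: (-3×0.0627)² = 0.0354
Total = 0.0899. Share from r = 0.0455/0.0899 = 0.507.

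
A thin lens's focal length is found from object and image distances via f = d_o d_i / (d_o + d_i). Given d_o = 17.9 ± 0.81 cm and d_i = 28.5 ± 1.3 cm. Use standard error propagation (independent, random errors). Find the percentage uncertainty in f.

∂f/∂d_o = (d_i/(d_o+d_i))² = 0.377;  ∂f/∂d_i = (d_o/(d_o+d_i))² = 0.149
δf = √((∂f/∂d_o · δd_o)² + (∂f/∂d_i · δd_i)²) = √(0.0934 + 0.0374) = 0.362 cm
f = 11.0 cm, so δf/f = 0.362/11.0 = 0.0329.

3.29%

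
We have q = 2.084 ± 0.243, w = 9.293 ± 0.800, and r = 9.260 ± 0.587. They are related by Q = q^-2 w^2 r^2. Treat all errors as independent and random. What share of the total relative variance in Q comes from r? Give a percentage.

(δQ/Q)² = (-2·δq/q)² + (2·δw/w)² + (2·δr/r)²
  q term: (-2×0.117)² = 0.0544
  w term: (2×0.0861)² = 0.0296
  r term: (2×0.0634)² = 0.0161
Total = 0.100. Share from r = 0.0161/0.100 = 0.161.

16.1%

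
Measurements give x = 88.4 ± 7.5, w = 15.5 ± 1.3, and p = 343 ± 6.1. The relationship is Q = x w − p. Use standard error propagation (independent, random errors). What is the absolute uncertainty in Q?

164

Let h = x·w = 1370. δh/h = √((1·δx/x)² + (1·δw/w)²) = √(0.00720 + 0.00703) = 0.119, so δh = 163.
Q = h − p: δQ = √(δh² + δp²) = √(26700 + 37.2) = 164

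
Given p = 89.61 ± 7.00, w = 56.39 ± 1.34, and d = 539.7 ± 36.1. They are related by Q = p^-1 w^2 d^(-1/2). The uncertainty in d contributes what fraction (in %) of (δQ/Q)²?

11.8%

(δQ/Q)² = (-1·δp/p)² + (2·δw/w)² + (−½·δd/d)²
  p term: (-1×0.0781)² = 0.00610
  w term: (2×0.0238)² = 0.00226
  d term: (-0.5×0.0669)² = 0.00112
Total = 0.00948. Share from d = 0.00112/0.00948 = 0.118.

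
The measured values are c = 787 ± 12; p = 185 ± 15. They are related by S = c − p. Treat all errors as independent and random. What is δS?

S is a linear combination, so absolute uncertainties add in quadrature:
  (δc)² = 144;  (δp)² = 225
δS = √(369) = 19.2

19.2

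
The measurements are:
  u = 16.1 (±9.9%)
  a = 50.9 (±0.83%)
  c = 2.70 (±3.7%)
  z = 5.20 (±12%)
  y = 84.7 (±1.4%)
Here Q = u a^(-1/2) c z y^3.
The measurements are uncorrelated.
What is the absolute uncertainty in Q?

Relative error in a monomial: (δQ/Q)² = Σ (nᵢ · δxᵢ/xᵢ)².
  (1·δu/u)² = (1×0.0990)² = 0.00980;  (−½·δa/a)² = (-0.5×0.00830)² = 1.72e-05;  (1·δc/c)² = (1×0.0370)² = 0.00137;  (1·δz/z)² = (1×0.120)² = 0.0144;  (3·δy/y)² = (3×0.0140)² = 0.00176
δQ/Q = √(0.0274) = 0.165
Q = 1.93e+07, so δQ = 0.165 × 1.93e+07 = 3.18e+06.

3.18e+06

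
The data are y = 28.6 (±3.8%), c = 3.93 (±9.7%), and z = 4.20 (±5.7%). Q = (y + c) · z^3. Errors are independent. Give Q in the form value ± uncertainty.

Let u = y + c = 32.5. δu = √(δy² + δc²) = √(1.18 + 0.145) = 1.15, so δu/u = 0.0354.
Q is then a monomial in u, z:
δQ/Q = √((δu/u)² + (3·δz/z)²) = √(0.00125 + 0.0292) = 0.175
Q = 2410, so δQ = 0.175 × 2410 = 421.

2410 ± 421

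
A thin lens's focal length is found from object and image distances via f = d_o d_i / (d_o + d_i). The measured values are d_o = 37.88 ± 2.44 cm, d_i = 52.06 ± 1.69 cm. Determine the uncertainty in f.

0.871 cm

∂f/∂d_o = (d_i/(d_o+d_i))² = 0.335;  ∂f/∂d_i = (d_o/(d_o+d_i))² = 0.177
δf = √((∂f/∂d_o · δd_o)² + (∂f/∂d_i · δd_i)²) = √(0.668 + 0.0899) = 0.871 cm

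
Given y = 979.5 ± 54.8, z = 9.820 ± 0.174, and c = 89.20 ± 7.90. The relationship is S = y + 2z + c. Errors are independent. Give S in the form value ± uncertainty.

Sums and differences: (δS)² = Σ (cᵢ δxᵢ)².
  (δy)² = 3000;  (2·δz)² = 0.121;  (δc)² = 62.4
δS = √(3070) = 55.4
S = 1088.

1088 ± 55.4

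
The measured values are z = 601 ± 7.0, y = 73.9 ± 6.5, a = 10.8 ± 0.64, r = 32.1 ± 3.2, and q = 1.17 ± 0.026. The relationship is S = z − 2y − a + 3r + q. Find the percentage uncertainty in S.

Each term contributes (cᵢ δxᵢ)² to (δS)²:
  (δz)² = 49.0;  (2·δy)² = 169;  (δa)² = 0.410;  (3·δr)² = 92.2;  (δq)² = 0.000676
δS = √(311) = 17.6
S = 540, so δS/S = 17.6/540 = 0.0326.

3.26%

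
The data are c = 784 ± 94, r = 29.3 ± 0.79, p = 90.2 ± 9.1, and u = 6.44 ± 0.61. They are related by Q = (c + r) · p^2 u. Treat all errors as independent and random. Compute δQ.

Let w = c + r = 813. δw = √(δc² + δr²) = √(8840 + 0.624) = 94.0, so δw/w = 0.116.
Q is then a monomial in w, p, u:
δQ/Q = √((δw/w)² + (2·δp/p)² + (1·δu/u)²) = √(0.0134 + 0.0407 + 0.00897) = 0.251
Q = 4.26e+07, so δQ = 0.251 × 4.26e+07 = 1.07e+07.

1.07e+07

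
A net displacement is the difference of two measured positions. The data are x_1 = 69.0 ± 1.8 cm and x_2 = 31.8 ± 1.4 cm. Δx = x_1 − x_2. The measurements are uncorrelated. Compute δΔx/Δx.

Each term contributes (cᵢ δxᵢ)² to (δΔx)²:
  (δx_1)² = 3.24;  (δx_2)² = 1.96
δΔx = √(5.20) = 2.28 cm
Δx = 37.2 cm, so δΔx/Δx = 2.28/37.2 = 0.0613.

0.0613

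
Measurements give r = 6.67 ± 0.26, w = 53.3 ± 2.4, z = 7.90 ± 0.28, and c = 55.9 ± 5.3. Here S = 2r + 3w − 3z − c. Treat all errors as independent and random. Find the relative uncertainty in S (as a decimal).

0.0961

Absolute uncertainties add in quadrature for a linear combination:
  (2·δr)² = 0.270;  (3·δw)² = 51.8;  (3·δz)² = 0.706;  (δc)² = 28.1
δS = √(80.9) = 8.99
S = 93.6, so δS/S = 8.99/93.6 = 0.0961.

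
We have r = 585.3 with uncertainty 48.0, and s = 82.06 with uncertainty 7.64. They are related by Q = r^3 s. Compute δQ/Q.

0.263

For a monomial Q ∝ r^3, s, fractional errors add in quadrature:
  (3·δr/r)² = (3×0.0820)² = 0.0605;  (1·δs/s)² = (1×0.0931)² = 0.00867
δQ/Q = √(0.0692) = 0.263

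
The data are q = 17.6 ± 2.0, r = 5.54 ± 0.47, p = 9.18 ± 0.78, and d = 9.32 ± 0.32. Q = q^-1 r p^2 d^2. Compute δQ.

Products/powers → add relative errors in quadrature, weighted by exponent:
  (-1·δq/q)² = (-1×0.114)² = 0.0129;  (1·δr/r)² = (1×0.0848)² = 0.00720;  (2·δp/p)² = (2×0.0850)² = 0.0289;  (2·δd/d)² = (2×0.0343)² = 0.00472
δQ/Q = √(0.0537) = 0.232
Q = 2300, so δQ = 0.232 × 2300 = 534.

534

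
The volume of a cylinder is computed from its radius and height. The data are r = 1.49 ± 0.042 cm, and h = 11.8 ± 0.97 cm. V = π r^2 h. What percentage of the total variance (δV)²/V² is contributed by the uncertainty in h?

(δV/V)² = (2·δr/r)² + (1·δh/h)²
  r term: (2×0.0282)² = 0.00318
  h term: (1×0.0822)² = 0.00676
Total = 0.00994. Share from h = 0.00676/0.00994 = 0.680.

68.0%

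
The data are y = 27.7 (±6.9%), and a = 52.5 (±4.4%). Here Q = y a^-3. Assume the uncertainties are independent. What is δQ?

Since Q is a product/quotient, work with relative uncertainties:
  (1·δy/y)² = (1×0.0690)² = 0.00476;  (-3·δa/a)² = (-3×0.0440)² = 0.0174
δQ/Q = √(0.0222) = 0.149
Q = 0.000191, so δQ = 0.149 × 0.000191 = 2.85e-05.

2.85e-05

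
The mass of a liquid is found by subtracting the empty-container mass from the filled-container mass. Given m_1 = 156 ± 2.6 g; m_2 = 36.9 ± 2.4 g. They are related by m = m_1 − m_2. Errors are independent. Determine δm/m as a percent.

Absolute uncertainties add in quadrature for a linear combination:
  (δm_1)² = 6.76;  (δm_2)² = 5.76
δm = √(12.5) = 3.54 g
m = 119 g, so δm/m = 3.54/119 = 0.0297.

2.97%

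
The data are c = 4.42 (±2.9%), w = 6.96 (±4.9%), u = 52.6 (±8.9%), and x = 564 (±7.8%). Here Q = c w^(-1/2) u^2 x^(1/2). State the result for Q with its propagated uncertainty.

Since Q is a product/quotient, work with relative uncertainties:
  (1·δc/c)² = (1×0.0290)² = 0.000841;  (−½·δw/w)² = (-0.5×0.0490)² = 0.000600;  (2·δu/u)² = (2×0.0890)² = 0.0317;  (½·δx/x)² = (0.5×0.0780)² = 0.00152
δQ/Q = √(0.0346) = 0.186
Q = 1.1e+05, so δQ = 0.186 × 1.1e+05 = 20500.

(1.10 ± 0.205) × 10^5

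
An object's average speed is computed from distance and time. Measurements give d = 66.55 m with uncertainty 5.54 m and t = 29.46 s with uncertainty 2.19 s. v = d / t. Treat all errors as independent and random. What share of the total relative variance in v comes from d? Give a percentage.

55.6%

(δv/v)² = (1·δd/d)² + (-1·δt/t)²
  d term: (1×0.0832)² = 0.00693
  t term: (-1×0.0743)² = 0.00553
Total = 0.0125. Share from d = 0.00693/0.0125 = 0.556.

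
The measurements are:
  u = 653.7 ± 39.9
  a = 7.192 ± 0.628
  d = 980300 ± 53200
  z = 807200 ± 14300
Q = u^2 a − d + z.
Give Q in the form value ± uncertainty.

(2.900 ± 0.465) × 10^6

Let p = u^2·a = 3.073e+06. δp/p = √((2·δu/u)² + (1·δa/a)²) = √(0.0149 + 0.00762) = 0.150, so δp = 4.61e+05.
Q = p − d + z: δQ = √(δp² + δd² + δz²) = √(2.13e+11 + 2.83e+09 + 2.04e+08) = 4.65e+05
Q = 2.9e+06.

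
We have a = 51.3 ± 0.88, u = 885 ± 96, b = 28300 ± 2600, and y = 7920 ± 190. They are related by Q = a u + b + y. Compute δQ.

5630

Let p = a·u = 45400. δp/p = √((1·δa/a)² + (1·δu/u)²) = √(0.000294 + 0.0118) = 0.110, so δp = 4990.
Q = p + b + y: δQ = √(δp² + δb² + δy²) = √(2.49e+07 + 6.76e+06 + 36100) = 5630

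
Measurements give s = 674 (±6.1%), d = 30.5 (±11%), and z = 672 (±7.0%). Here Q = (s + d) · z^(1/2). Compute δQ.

Let u = s + d = 704. δu = √(δs² + δd²) = √(1690 + 11.3) = 41.3, so δu/u = 0.0586.
Q is then a monomial in u, z:
δQ/Q = √((δu/u)² + (½·δz/z)²) = √(0.00343 + 0.00123) = 0.0682
Q = 18300, so δQ = 0.0682 × 18300 = 1250.

1250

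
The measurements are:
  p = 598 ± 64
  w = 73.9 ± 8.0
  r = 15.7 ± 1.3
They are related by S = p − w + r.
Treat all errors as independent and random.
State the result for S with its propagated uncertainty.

Each term contributes (cᵢ δxᵢ)² to (δS)²:
  (δp)² = 4100;  (δw)² = 64.0;  (δr)² = 1.69
δS = √(4160) = 64.5
S = 540.

540 ± 64.5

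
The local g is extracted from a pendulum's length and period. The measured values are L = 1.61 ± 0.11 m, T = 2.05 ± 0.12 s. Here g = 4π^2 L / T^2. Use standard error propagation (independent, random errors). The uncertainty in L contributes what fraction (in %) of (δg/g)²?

(δg/g)² = (1·δL/L)² + (-2·δT/T)²
  L term: (1×0.0683)² = 0.00467
  T term: (-2×0.0585)² = 0.0137
Total = 0.0184. Share from L = 0.00467/0.0184 = 0.254.

25.4%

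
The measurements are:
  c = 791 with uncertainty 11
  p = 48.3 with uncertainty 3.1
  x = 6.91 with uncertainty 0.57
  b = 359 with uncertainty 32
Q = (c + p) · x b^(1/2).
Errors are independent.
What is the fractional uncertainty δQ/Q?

0.0947

Let u = c + p = 839. δu = √(δc² + δp²) = √(121 + 9.61) = 11.4, so δu/u = 0.0136.
Q is then a monomial in u, x, b:
δQ/Q = √((δu/u)² + (1·δx/x)² + (½·δb/b)²) = √(0.000185 + 0.00680 + 0.00199) = 0.0947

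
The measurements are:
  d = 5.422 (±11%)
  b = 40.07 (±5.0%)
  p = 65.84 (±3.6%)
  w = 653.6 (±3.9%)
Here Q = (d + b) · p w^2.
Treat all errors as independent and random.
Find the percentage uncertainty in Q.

Let u = d + b = 45.49. δu = √(δd² + δb²) = √(0.356 + 4.01) = 2.09, so δu/u = 0.0460.
Q is then a monomial in u, p, w:
δQ/Q = √((δu/u)² + (1·δp/p)² + (2·δw/w)²) = √(0.00211 + 0.00130 + 0.00608) = 0.0974

9.74%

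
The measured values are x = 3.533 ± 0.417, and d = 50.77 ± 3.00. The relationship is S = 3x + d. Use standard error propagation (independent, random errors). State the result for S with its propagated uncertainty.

For a sum/difference, combine absolute errors in quadrature:
  (3·δx)² = 1.57;  (δd)² = 9.00
δS = √(10.6) = 3.25
S = 61.37.

61.37 ± 3.25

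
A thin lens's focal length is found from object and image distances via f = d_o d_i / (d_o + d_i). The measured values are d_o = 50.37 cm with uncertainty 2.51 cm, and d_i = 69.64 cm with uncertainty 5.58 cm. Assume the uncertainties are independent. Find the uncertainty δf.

1.30 cm

∂f/∂d_o = (d_i/(d_o+d_i))² = 0.337;  ∂f/∂d_i = (d_o/(d_o+d_i))² = 0.176
δf = √((∂f/∂d_o · δd_o)² + (∂f/∂d_i · δd_i)²) = √(0.714 + 0.966) = 1.30 cm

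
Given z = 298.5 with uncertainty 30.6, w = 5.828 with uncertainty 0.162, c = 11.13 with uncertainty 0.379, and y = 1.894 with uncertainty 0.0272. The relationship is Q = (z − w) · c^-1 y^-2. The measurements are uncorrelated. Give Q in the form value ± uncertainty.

7.330 ± 0.833

Let u = z − w = 292.7. δu = √(δz² + δw²) = √(936 + 0.0262) = 30.6, so δu/u = 0.105.
Q is then a monomial in u, c, y:
δQ/Q = √((δu/u)² + (-1·δc/c)² + (-2·δy/y)²) = √(0.0109 + 0.00116 + 0.000825) = 0.114
Q = 7.330, so δQ = 0.114 × 7.330 = 0.833.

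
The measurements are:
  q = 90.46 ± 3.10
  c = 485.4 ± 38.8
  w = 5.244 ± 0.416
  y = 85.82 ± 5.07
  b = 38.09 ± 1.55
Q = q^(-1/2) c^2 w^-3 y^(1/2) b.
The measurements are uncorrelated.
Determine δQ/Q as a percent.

29.2%

For a monomial Q ∝ q^(-1/2), c^2, w^-3, y^(1/2), b, fractional errors add in quadrature:
  (−½·δq/q)² = (-0.5×0.0343)² = 0.000294;  (2·δc/c)² = (2×0.0799)² = 0.0256;  (-3·δw/w)² = (-3×0.0793)² = 0.0566;  (½·δy/y)² = (0.5×0.0591)² = 0.000873;  (1·δb/b)² = (1×0.0407)² = 0.00166
δQ/Q = √(0.0850) = 0.292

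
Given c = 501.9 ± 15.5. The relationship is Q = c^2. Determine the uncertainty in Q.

Q ∝ c^2, so δQ/Q = |2| · δc/c = 2 × 0.0309 = 0.0618.
Q = 251900, so δQ = 0.0618 × 251900 = 15600.

15600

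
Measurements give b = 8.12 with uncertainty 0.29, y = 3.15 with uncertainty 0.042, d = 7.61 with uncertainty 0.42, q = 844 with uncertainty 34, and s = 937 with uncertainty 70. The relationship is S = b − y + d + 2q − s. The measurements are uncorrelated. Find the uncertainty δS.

For a sum/difference, combine absolute errors in quadrature:
  (δb)² = 0.0841;  (δy)² = 0.00176;  (δd)² = 0.176;  (2·δq)² = 4620;  (δs)² = 4900
δS = √(9520) = 97.6

97.6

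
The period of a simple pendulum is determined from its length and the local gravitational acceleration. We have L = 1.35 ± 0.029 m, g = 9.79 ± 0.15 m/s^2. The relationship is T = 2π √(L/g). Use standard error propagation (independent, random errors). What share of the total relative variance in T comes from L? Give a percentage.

(δT/T)² = (½·δL/L)² + (−½·δg/g)²
  L term: (0.5×0.0215)² = 0.000115
  g term: (-0.5×0.0153)² = 5.87e-05
Total = 0.000174. Share from L = 0.000115/0.000174 = 0.663.

66.3%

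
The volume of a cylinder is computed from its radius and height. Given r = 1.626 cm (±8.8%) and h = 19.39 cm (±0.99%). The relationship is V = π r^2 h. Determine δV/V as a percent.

17.6%

Products/powers → add relative errors in quadrature, weighted by exponent:
  (2·δr/r)² = (2×0.0880)² = 0.0310;  (1·δh/h)² = (1×0.00990)² = 9.8e-05
δV/V = √(0.0311) = 0.176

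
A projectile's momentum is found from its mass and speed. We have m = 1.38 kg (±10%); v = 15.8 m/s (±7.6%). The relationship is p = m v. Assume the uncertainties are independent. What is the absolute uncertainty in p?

2.74 kg·m/s

Relative error in a monomial: (δp/p)² = Σ (nᵢ · δxᵢ/xᵢ)².
  (1·δm/m)² = (1×0.100)² = 0.0100;  (1·δv/v)² = (1×0.0760)² = 0.00578
δp/p = √(0.0158) = 0.126
p = 21.8 kg·m/s, so δp = 0.126 × 21.8 = 2.74 kg·m/s.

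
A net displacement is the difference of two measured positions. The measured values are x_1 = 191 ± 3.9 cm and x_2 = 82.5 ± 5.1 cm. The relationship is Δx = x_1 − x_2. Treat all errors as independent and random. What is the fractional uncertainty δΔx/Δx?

0.0592

Absolute uncertainties add in quadrature for a linear combination:
  (δx_1)² = 15.2;  (δx_2)² = 26.0
δΔx = √(41.2) = 6.42 cm
Δx = 108 cm, so δΔx/Δx = 6.42/108 = 0.0592.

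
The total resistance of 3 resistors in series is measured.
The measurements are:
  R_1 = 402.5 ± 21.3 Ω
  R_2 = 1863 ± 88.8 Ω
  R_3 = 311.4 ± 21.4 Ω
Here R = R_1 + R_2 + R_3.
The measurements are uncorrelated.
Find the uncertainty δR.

R is a linear combination, so absolute uncertainties add in quadrature:
  (δR_1)² = 454;  (δR_2)² = 7890;  (δR_3)² = 458
δR = √(8800) = 93.8 Ω

93.8 Ω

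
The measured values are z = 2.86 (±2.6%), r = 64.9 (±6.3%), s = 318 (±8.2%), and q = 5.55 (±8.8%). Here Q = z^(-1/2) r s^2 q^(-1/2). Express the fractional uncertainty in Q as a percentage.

18.2%

For a monomial Q ∝ z^(-1/2), r, s^2, q^(-1/2), fractional errors add in quadrature:
  (−½·δz/z)² = (-0.5×0.0260)² = 0.000169;  (1·δr/r)² = (1×0.0630)² = 0.00397;  (2·δs/s)² = (2×0.0820)² = 0.0269;  (−½·δq/q)² = (-0.5×0.0880)² = 0.00194
δQ/Q = √(0.0330) = 0.182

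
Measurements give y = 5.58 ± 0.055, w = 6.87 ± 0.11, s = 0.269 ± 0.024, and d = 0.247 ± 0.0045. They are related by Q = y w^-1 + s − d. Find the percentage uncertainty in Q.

Let p = y·w^-1 = 0.812. δp/p = √((1·δy/y)² + (-1·δw/w)²) = √(9.72e-05 + 0.000256) = 0.0188, so δp = 0.0153.
Q = p + s − d: δQ = √(δp² + δs² + δd²) = √(0.000233 + 0.000576 + 2.02e-05) = 0.0288
Q = 0.834, so δQ/Q = 0.0288/0.834 = 0.0345.

3.45%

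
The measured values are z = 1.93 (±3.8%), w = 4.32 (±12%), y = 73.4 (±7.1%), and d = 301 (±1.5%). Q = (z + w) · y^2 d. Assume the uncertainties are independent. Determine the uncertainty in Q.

Let u = z + w = 6.25. δu = √(δz² + δw²) = √(0.00538 + 0.269) = 0.524, so δu/u = 0.0838.
Q is then a monomial in u, y, d:
δQ/Q = √((δu/u)² + (2·δy/y)² + (1·δd/d)²) = √(0.00702 + 0.0202 + 0.000225) = 0.166
Q = 1.01e+07, so δQ = 0.166 × 1.01e+07 = 1.68e+06.

1.68e+06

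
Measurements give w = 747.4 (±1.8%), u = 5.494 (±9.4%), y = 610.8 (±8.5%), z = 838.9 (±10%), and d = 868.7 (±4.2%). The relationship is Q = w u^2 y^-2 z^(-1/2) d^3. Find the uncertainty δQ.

3.94e+05

Since Q is a product/quotient, work with relative uncertainties:
  (1·δw/w)² = (1×0.0180)² = 0.000324;  (2·δu/u)² = (2×0.0940)² = 0.0353;  (-2·δy/y)² = (-2×0.0850)² = 0.0289;  (−½·δz/z)² = (-0.5×0.100)² = 0.00250;  (3·δd/d)² = (3×0.0420)² = 0.0159
δQ/Q = √(0.0829) = 0.288
Q = 1.369e+06, so δQ = 0.288 × 1.369e+06 = 3.94e+05.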